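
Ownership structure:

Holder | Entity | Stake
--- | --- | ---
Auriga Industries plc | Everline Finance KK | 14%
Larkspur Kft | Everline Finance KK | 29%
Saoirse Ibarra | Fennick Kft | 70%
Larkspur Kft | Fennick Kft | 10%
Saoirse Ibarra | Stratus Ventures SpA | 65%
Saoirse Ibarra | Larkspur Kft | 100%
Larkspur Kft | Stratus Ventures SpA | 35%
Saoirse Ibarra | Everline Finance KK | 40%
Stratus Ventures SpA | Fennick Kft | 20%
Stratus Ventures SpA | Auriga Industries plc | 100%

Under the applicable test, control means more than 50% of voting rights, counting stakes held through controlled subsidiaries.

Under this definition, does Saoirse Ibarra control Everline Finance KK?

Saoirse holds 100% of Larkspur, so Saoirse controls Larkspur.
Larkspur and Saoirse together hold 35% + 65% = 100% of Stratus, so Saoirse controls Stratus.
Stratus holds 100% of Auriga, so Saoirse controls Auriga.
Larkspur and Auriga and Saoirse together hold 29% + 14% + 40% = 83% of Everline, so Saoirse controls Everline.

Yes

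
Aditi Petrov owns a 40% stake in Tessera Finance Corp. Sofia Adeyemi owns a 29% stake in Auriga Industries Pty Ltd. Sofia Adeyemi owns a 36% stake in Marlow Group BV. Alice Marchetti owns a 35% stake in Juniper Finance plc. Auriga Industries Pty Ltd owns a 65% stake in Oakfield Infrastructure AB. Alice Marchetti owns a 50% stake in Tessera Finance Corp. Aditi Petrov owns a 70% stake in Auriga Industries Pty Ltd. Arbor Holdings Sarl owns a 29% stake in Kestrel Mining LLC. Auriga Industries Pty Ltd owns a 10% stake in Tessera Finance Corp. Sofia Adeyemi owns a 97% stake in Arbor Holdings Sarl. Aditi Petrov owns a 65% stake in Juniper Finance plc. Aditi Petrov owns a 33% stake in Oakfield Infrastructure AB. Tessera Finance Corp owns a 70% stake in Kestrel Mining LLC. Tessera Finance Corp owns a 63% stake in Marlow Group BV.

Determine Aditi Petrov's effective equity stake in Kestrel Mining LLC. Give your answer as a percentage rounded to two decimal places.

32.90%

Aditi reaches Kestrel along 2 paths.
Via Tessera: 40% × 70% = 28%.
Via Auriga → Tessera: 70% × 10% × 70% = 4.9%.
Total: 28% + 4.9% = 32.9%.
Rounded: 32.90%.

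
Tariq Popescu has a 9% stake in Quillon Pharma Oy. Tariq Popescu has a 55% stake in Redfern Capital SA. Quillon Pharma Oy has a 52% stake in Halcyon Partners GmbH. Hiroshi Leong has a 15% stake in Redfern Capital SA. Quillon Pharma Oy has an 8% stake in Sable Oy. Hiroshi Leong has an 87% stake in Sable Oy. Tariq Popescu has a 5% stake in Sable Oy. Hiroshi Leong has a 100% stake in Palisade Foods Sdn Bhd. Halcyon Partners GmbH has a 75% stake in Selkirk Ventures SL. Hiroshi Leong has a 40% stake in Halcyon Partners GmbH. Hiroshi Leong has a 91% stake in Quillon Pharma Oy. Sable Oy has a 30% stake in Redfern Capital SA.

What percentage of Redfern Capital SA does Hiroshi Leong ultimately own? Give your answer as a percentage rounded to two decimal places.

43.28%

Hiroshi reaches Redfern along 3 paths.
Direct stake: 15% = 15%.
Via Quillon → Sable: 91% × 8% × 30% = 2.184%.
Via Sable: 87% × 30% = 26.1%.
Total: 15% + 2.184% + 26.1% = 43.284%.
Rounded: 43.28%.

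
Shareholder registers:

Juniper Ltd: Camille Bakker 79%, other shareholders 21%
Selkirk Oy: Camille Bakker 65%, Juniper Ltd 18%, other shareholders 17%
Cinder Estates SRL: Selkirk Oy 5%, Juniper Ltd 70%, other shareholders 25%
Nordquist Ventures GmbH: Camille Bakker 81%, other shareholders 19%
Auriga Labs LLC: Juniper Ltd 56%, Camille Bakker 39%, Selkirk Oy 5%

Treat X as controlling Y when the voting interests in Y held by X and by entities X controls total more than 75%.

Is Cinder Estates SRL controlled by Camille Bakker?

No

Camille holds 79% of Juniper, so Camille controls Juniper.
Camille and Juniper together hold 65% + 18% = 83% of Selkirk, so Camille controls Selkirk.
Camille holds 81% of Nordquist, so Camille controls Nordquist.
Juniper and Camille and Selkirk together hold 56% + 39% + 5% = 100% of Auriga, so Camille controls Auriga.
In Cinder, Camille's side holds only 5% + 70% = 75%, not > 75%.
So Camille does not control Cinder.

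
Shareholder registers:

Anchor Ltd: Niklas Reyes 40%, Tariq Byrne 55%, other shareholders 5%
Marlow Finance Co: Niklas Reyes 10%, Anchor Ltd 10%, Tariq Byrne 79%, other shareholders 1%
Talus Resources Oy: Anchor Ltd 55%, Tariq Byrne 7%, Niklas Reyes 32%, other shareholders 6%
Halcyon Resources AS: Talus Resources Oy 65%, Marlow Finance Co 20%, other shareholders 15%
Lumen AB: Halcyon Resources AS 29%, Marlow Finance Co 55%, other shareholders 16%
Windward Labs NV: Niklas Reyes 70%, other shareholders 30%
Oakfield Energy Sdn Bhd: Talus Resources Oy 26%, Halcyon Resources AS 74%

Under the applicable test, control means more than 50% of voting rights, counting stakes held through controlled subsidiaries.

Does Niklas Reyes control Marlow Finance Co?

Niklas holds 70% of Windward, so Niklas controls Windward.
In Marlow, Niklas's side holds only 10%, not > 50%.
So Niklas does not control Marlow.

No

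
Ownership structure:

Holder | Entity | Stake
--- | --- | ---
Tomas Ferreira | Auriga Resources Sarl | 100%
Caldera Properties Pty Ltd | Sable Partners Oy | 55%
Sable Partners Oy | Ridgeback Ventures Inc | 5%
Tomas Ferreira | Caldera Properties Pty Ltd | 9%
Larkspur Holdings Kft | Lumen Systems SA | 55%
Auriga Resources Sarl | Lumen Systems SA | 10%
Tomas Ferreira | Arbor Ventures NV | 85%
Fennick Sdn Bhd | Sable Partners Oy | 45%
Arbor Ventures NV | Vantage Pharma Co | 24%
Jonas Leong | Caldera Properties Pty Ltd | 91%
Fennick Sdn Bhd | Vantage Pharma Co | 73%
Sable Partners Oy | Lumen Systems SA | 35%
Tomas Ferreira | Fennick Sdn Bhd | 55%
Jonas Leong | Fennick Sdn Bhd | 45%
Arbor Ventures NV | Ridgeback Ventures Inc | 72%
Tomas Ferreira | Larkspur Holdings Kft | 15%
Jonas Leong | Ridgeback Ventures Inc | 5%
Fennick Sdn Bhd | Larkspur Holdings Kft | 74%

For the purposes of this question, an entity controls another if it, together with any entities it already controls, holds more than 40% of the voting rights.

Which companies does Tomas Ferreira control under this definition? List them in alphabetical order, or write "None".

Tomas holds 85% of Arbor, so Tomas controls Arbor.
Tomas holds 55% of Fennick, so Tomas controls Fennick.
Tomas holds 100% of Auriga, so Tomas controls Auriga.
Tomas and Fennick together hold 15% + 74% = 89% of Larkspur, so Tomas controls Larkspur.
Fennick holds 45% of Sable, so Tomas controls Sable.
Sable and Arbor together hold 5% + 72% = 77% of Ridgeback, so Tomas controls Ridgeback.
Fennick and Arbor together hold 73% + 24% = 97% of Vantage, so Tomas controls Vantage.
Sable and Auriga and Larkspur together hold 35% + 10% + 55% = 100% of Lumen, so Tomas controls Lumen.
No other company's threshold is met.

Arbor Ventures NV, Auriga Resources Sarl, Fennick Sdn Bhd, Larkspur Holdings Kft, Lumen Systems SA, Ridgeback Ventures Inc, Sable Partners Oy, Vantage Pharma Co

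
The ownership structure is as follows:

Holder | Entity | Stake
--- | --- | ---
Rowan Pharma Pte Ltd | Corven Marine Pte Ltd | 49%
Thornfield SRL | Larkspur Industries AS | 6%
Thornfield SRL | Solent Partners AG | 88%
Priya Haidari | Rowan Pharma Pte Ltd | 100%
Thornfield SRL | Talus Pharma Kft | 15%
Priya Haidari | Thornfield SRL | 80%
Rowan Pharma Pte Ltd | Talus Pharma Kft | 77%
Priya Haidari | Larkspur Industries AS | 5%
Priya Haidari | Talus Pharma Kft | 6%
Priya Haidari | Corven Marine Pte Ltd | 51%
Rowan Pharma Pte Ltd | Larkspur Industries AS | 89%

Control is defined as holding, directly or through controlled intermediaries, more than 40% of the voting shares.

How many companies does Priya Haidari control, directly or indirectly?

6

Priya holds 100% of Rowan, so Priya controls Rowan.
Priya holds 80% of Thornfield, so Priya controls Thornfield.
Priya and Rowan together hold 51% + 49% = 100% of Corven, so Priya controls Corven.
Thornfield and Rowan and Priya together hold 15% + 77% + 6% = 98% of Talus, so Priya controls Talus.
Thornfield holds 88% of Solent, so Priya controls Solent.
Priya and Rowan and Thornfield together hold 5% + 89% + 6% = 100% of Larkspur, so Priya controls Larkspur.
Priya controls 6 companies.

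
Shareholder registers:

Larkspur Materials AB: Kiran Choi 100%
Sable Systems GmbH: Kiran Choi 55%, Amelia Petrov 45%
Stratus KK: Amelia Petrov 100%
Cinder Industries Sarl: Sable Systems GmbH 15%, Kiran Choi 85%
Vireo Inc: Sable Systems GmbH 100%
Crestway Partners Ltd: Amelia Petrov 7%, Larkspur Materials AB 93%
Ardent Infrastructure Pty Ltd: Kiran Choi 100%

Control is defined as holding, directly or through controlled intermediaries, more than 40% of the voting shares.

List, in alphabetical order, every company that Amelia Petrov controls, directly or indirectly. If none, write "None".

Amelia holds 45% of Sable, so Amelia controls Sable.
Amelia holds 100% of Stratus, so Amelia controls Stratus.
Sable holds 100% of Vireo, so Amelia controls Vireo.
No other company's threshold is met.

Sable Systems GmbH, Stratus KK, Vireo Inc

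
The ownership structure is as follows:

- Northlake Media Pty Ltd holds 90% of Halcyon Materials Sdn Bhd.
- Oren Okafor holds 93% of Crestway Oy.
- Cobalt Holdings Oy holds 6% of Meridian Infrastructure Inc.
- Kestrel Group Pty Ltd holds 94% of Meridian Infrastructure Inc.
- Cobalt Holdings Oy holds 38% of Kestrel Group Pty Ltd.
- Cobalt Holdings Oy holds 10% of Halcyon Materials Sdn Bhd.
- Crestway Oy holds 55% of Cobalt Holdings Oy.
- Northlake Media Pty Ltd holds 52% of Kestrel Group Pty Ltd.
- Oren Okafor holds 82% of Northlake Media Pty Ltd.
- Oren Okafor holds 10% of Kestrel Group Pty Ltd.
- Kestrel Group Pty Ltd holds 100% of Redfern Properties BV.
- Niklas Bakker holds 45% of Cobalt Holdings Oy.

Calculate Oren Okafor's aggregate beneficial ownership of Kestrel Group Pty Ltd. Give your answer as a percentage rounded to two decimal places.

Oren reaches Kestrel along 3 paths.
Direct stake: 10% = 10%.
Via Crestway → Cobalt: 93% × 55% × 38% = 19.437%.
Via Northlake: 82% × 52% = 42.64%.
Total: 10% + 19.437% + 42.64% = 72.077%.
Rounded: 72.08%.

72.08%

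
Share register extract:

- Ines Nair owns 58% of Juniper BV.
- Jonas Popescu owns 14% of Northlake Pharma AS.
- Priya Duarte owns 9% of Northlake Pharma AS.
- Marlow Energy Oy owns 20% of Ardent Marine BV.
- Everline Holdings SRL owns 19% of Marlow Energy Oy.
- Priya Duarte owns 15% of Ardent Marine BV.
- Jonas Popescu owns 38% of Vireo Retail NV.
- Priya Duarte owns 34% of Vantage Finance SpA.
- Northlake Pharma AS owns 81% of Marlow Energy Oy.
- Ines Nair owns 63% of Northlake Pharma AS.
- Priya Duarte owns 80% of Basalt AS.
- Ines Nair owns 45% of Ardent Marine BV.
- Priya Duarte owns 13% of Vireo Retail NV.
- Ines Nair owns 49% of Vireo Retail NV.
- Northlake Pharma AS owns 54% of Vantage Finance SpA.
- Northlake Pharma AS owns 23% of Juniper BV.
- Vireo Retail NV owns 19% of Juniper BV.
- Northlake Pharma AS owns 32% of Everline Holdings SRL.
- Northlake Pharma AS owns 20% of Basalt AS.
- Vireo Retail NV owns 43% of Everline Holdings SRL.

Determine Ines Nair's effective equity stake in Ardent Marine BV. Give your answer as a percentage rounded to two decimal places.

56.77%

Ines reaches Ardent along 4 paths.
Via Northlake → Everline → Marlow: 63% × 32% × 19% × 20% = 0.76608%.
Via Vireo → Everline → Marlow: 49% × 43% × 19% × 20% = 0.80066%.
Via Northlake → Marlow: 63% × 81% × 20% = 10.206%.
Direct stake: 45% = 45%.
Total: 0.76608% + 0.80066% + 10.206% + 45% = 56.77274%.
Rounded: 56.77%.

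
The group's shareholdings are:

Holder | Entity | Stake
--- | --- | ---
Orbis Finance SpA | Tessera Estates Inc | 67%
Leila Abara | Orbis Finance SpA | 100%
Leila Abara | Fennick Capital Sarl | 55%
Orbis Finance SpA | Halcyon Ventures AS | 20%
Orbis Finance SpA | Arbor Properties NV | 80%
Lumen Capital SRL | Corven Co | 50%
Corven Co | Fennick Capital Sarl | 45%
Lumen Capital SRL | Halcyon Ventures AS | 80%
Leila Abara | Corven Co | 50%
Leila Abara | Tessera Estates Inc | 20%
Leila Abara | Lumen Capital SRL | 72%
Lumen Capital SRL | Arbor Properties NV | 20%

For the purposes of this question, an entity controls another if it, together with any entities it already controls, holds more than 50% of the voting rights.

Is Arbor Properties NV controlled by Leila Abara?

Leila holds 72% of Lumen, so Leila controls Lumen.
Leila holds 100% of Orbis, so Leila controls Orbis.
Lumen and Orbis together hold 20% + 80% = 100% of Arbor, so Leila controls Arbor.

Yes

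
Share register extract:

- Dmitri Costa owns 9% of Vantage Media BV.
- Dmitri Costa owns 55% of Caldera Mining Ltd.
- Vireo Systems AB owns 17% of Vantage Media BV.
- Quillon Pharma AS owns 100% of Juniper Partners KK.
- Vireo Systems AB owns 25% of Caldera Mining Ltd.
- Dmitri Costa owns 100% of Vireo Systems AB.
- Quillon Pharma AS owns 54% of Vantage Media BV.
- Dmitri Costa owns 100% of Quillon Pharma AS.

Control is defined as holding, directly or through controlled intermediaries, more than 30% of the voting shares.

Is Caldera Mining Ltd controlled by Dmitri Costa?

Yes

Dmitri holds 100% of Vireo, so Dmitri controls Vireo.
Vireo and Dmitri together hold 25% + 55% = 80% of Caldera, so Dmitri controls Caldera.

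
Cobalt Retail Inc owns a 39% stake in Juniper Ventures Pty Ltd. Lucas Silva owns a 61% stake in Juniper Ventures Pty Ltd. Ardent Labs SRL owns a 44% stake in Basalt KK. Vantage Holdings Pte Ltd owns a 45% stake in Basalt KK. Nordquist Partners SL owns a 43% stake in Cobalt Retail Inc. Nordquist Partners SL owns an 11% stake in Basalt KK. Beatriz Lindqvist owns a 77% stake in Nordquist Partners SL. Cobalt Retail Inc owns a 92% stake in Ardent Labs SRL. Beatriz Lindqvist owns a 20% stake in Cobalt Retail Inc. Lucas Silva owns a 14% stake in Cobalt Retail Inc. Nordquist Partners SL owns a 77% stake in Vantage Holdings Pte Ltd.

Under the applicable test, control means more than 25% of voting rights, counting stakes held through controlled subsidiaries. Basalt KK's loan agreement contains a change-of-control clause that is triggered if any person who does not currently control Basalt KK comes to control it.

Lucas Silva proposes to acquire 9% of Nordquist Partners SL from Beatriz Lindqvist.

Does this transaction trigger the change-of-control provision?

The purchase adds only to Lucas's holdings (Beatriz's stake shrinks), so Lucas is the only person who could newly come to control Basalt.
Lucas holds 61% of Juniper, so Lucas controls Juniper.
Neither Lucas nor any entity Lucas controls holds any voting interest in Basalt.
So before the transaction, Lucas does not control Basalt.
After the purchase, Lucas holds 9% of Nordquist directly, and Beatriz's stake falls to 68%.
Lucas's side now holds 9% of Nordquist, not > 25%, so Lucas still does not control Nordquist.
After the transaction, neither Lucas nor any entity Lucas controls holds a voting interest in Basalt, so Lucas still does not control it.
No new person acquires control, so the clause is not triggered.

No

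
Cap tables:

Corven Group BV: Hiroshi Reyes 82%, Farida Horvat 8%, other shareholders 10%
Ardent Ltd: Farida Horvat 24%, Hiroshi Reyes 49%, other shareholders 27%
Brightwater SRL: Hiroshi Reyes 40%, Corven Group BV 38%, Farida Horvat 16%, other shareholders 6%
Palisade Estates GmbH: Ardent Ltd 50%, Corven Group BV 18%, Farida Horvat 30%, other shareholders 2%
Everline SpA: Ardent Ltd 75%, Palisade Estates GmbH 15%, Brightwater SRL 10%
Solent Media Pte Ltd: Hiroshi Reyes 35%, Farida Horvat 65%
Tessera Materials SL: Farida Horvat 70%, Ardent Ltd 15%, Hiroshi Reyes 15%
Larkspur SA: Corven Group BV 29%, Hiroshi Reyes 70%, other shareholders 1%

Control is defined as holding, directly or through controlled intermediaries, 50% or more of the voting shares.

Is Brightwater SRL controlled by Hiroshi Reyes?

Hiroshi holds 82% of Corven, so Hiroshi controls Corven.
Hiroshi and Corven together hold 40% + 38% = 78% of Brightwater, so Hiroshi controls Brightwater.

Yes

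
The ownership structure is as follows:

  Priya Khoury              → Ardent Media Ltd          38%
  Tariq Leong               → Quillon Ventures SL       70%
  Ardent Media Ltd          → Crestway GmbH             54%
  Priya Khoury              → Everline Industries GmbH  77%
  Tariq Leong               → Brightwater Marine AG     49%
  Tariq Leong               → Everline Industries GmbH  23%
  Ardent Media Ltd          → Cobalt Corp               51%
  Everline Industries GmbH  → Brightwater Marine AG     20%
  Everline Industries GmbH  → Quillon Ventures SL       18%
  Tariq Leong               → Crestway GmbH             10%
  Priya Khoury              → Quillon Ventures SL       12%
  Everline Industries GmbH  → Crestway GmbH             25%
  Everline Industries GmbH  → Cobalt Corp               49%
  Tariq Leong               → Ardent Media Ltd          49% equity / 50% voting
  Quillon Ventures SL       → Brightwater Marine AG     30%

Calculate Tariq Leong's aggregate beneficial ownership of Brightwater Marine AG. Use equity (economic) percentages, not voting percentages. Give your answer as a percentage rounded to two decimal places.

Tariq reaches Brightwater along 4 paths.
Direct stake: 49% = 49%.
Via Everline: 23% × 20% = 4.6%.
Via Everline → Quillon: 23% × 18% × 30% = 1.242%.
Via Quillon: 70% × 30% = 21%.
Total: 49% + 4.6% + 1.242% + 21% = 75.842%.
Rounded: 75.84%.

75.84%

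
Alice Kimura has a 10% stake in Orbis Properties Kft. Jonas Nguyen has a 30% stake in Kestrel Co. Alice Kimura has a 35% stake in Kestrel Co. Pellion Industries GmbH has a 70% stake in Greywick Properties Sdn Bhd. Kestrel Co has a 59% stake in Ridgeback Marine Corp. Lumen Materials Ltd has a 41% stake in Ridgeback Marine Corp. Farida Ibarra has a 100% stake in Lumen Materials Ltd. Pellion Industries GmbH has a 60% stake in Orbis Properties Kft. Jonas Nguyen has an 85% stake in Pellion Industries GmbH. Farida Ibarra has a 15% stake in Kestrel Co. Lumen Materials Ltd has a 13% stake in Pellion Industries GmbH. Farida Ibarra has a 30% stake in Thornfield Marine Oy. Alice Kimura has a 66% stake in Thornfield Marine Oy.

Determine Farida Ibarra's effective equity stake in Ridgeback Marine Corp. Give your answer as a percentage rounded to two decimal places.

49.85%

Farida reaches Ridgeback along 2 paths.
Via Kestrel: 15% × 59% = 8.85%.
Via Lumen: 100% × 41% = 41%.
Total: 8.85% + 41% = 49.85%.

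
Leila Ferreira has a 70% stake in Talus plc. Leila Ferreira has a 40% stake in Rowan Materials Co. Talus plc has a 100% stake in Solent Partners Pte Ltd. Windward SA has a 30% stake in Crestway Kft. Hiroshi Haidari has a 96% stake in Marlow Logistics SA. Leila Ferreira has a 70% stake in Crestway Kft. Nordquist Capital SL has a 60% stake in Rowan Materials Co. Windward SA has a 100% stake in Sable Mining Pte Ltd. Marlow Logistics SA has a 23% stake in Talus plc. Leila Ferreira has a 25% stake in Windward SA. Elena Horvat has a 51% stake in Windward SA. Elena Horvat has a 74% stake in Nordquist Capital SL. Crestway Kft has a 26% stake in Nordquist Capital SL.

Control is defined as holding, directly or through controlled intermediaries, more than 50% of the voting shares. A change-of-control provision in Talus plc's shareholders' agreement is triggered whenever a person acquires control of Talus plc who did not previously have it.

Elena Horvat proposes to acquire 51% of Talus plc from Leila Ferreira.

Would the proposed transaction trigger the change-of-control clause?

Yes

The purchase adds only to Elena's holdings (Leila's stake shrinks), so Elena is the only person who could newly come to control Talus.
Elena holds 51% of Windward, so Elena controls Windward.
Elena holds 74% of Nordquist, so Elena controls Nordquist.
Nordquist holds 60% of Rowan, so Elena controls Rowan.
Windward holds 100% of Sable, so Elena controls Sable.
Neither Elena nor any entity Elena controls holds any voting interest in Talus.
So before the transaction, Elena does not control Talus.
After the purchase, Elena holds 51% of Talus directly, and Leila's stake falls to 19%.
Elena holds 51% of Talus, so Elena controls Talus.
Elena did not control Talus before and does after, so the clause is triggered.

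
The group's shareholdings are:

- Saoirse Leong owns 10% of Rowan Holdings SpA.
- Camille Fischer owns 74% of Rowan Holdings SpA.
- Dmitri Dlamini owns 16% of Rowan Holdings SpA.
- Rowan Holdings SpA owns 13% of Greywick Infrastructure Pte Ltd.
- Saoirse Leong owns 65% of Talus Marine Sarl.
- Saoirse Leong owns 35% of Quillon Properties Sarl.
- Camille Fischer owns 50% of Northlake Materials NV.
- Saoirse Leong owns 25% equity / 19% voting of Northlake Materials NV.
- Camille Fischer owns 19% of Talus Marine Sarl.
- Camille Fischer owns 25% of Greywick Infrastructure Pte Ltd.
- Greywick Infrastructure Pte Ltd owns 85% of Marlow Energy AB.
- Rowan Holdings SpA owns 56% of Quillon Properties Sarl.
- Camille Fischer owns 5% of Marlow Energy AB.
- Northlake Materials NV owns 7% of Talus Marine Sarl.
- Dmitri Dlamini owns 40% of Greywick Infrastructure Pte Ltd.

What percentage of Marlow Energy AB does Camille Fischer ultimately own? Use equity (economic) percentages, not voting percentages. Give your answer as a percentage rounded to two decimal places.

34.43%

Camille reaches Marlow along 3 paths.
Direct stake: 5% = 5%.
Via Greywick: 25% × 85% = 21.25%.
Via Rowan → Greywick: 74% × 13% × 85% = 8.177%.
Total: 5% + 21.25% + 8.177% = 34.427%.
Rounded: 34.43%.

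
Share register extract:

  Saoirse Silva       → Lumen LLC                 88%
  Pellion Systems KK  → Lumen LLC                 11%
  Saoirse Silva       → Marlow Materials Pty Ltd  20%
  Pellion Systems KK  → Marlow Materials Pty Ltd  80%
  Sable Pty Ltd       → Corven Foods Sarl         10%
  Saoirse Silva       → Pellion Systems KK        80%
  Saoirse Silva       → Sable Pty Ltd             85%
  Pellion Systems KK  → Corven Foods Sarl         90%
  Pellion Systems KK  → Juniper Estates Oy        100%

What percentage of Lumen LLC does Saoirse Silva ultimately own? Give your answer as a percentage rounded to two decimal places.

Saoirse reaches Lumen along 2 paths.
Direct stake: 88% = 88%.
Via Pellion: 80% × 11% = 8.8%.
Total: 88% + 8.8% = 96.8%.
Rounded: 96.80%.

96.80%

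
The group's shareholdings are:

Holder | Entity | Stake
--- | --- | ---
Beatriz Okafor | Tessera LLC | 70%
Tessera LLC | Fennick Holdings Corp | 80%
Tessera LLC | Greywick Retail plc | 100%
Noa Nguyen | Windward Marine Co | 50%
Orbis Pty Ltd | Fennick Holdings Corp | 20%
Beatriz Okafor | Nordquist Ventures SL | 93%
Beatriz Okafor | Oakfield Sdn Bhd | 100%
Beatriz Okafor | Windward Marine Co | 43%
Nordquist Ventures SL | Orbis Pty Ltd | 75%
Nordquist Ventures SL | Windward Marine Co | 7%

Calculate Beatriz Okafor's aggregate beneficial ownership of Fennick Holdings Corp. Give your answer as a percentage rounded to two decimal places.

Beatriz reaches Fennick along 2 paths.
Via Nordquist → Orbis: 93% × 75% × 20% = 13.95%.
Via Tessera: 70% × 80% = 56%.
Total: 13.95% + 56% = 69.95%.

69.95%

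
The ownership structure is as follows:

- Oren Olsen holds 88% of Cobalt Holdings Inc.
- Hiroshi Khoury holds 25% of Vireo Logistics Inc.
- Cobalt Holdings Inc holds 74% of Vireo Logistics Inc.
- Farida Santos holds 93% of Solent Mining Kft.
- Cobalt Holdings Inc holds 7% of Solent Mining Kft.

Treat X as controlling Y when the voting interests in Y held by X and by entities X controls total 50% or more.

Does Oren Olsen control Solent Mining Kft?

No

Oren holds 88% of Cobalt, so Oren controls Cobalt.
Cobalt holds 74% of Vireo, so Oren controls Vireo.
In Solent, Oren's side holds only 7%, not ≥ 50%.
So Oren does not control Solent.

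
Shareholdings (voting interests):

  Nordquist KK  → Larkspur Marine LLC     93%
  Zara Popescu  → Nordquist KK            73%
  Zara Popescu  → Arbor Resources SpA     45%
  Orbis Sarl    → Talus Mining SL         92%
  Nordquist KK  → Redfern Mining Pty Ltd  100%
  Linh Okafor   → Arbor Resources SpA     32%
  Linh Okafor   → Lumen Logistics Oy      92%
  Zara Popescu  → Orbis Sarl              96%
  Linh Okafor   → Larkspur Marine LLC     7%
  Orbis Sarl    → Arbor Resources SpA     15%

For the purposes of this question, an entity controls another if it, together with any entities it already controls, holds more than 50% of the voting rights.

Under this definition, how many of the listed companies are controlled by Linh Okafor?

1

Linh holds 92% of Lumen, so Linh controls Lumen.
No other company's threshold is met.
Linh controls 1 company.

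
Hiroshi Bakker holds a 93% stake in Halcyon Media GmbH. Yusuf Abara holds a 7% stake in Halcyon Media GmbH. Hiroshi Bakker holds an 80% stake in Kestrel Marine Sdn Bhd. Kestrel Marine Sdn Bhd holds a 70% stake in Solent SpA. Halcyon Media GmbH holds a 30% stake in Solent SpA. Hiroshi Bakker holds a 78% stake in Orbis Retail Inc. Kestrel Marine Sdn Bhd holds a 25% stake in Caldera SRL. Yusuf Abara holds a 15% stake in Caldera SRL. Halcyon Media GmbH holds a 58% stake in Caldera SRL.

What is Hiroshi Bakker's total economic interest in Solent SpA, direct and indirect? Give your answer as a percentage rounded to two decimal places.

83.90%

Hiroshi reaches Solent along 2 paths.
Via Halcyon: 93% × 30% = 27.9%.
Via Kestrel: 80% × 70% = 56%.
Total: 27.9% + 56% = 83.9%.
Rounded: 83.90%.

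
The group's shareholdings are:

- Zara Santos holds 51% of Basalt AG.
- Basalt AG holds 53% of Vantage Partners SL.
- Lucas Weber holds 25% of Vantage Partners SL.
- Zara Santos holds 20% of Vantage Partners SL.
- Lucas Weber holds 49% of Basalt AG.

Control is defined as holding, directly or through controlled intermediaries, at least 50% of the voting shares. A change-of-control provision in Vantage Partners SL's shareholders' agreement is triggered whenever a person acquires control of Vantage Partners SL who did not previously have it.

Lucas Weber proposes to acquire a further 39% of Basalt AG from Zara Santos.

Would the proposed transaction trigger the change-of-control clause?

Yes

The purchase adds only to Lucas's holdings (Zara's stake shrinks), so Lucas is the only person who could newly come to control Vantage.
Lucas's largest direct stake is 49% in Basalt, which does not meet the threshold, so Lucas controls no company.
In Vantage, Lucas's side holds only 25%, not ≥ 50%.
So before the transaction, Lucas does not control Vantage.
After the purchase, Lucas's direct stake in Basalt rises to 49% + 39% = 88%, and Zara's stake falls to 12%.
Lucas holds 88% of Basalt, so Lucas controls Basalt.
Basalt and Lucas together hold 53% + 25% = 78% of Vantage, so Lucas controls Vantage.
Lucas did not control Vantage before and does after, so the clause is triggered.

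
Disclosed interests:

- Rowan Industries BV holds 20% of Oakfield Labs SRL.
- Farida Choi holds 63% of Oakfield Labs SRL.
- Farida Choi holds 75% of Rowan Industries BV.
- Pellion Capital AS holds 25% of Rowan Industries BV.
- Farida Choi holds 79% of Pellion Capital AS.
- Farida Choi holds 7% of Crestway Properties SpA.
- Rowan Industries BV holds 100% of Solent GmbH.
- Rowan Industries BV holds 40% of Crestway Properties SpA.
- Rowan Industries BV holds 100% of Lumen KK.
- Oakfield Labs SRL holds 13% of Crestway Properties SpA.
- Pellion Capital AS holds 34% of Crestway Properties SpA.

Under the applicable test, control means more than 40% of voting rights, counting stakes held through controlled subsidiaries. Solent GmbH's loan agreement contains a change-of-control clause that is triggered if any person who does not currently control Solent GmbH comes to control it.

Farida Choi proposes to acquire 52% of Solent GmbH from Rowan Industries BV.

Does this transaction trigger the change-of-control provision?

The purchase adds only to Farida's holdings (Rowan's stake shrinks), so Farida is the only person who could newly come to control Solent.
Farida holds 79% of Pellion, so Farida controls Pellion.
Farida and Pellion together hold 75% + 25% = 100% of Rowan, so Farida controls Rowan.
Rowan holds 100% of Solent, so Farida controls Solent.
So Farida already controls Solent before the transaction.
After the purchase, Farida holds 52% of Solent directly, and Rowan's stake falls to 48%.
Farida controlled Solent already, so this is not a new person acquiring control; every other person's position is unchanged or reduced.
No new person acquires control, so the clause is not triggered.

No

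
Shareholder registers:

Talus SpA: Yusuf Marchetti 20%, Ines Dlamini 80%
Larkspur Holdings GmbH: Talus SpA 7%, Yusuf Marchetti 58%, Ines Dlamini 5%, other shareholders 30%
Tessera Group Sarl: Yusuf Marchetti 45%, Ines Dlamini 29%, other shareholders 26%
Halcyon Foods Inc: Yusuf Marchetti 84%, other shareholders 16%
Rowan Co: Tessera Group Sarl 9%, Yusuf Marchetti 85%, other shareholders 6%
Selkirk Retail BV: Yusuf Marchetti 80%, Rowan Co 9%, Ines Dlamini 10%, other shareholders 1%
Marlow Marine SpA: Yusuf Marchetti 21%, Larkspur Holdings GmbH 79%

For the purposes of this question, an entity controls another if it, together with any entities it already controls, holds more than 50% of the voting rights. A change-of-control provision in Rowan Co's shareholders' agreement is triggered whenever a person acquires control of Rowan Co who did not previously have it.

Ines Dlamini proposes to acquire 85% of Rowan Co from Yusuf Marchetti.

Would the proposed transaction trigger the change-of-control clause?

The purchase adds only to Ines's holdings (Yusuf's stake shrinks), so Ines is the only person who could newly come to control Rowan.
Ines holds 80% of Talus, so Ines controls Talus.
Neither Ines nor any entity Ines controls holds any voting interest in Rowan.
So before the transaction, Ines does not control Rowan.
After the purchase, Ines holds 85% of Rowan directly, and Yusuf's stake falls to 0%.
Ines holds 85% of Rowan, so Ines controls Rowan.
Ines did not control Rowan before and does after, so the clause is triggered.

Yes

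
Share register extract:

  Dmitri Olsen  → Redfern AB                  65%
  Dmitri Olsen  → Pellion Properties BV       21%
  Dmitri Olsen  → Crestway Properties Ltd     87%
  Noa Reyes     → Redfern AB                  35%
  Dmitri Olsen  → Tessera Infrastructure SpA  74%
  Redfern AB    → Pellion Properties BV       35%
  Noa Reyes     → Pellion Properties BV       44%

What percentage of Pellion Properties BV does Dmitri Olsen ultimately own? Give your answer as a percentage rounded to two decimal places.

Dmitri reaches Pellion along 2 paths.
Via Redfern: 65% × 35% = 22.75%.
Direct stake: 21% = 21%.
Total: 22.75% + 21% = 43.75%.

43.75%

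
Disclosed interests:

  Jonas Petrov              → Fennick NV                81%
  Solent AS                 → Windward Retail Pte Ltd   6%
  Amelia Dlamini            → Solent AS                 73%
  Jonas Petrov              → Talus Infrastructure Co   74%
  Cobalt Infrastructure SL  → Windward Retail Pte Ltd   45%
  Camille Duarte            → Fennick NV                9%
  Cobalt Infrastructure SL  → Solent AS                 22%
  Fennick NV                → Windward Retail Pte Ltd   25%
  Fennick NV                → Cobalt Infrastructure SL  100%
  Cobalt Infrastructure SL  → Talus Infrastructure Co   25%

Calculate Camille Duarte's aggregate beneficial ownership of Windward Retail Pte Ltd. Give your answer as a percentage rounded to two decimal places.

Camille reaches Windward along 3 paths.
Via Fennick: 9% × 25% = 2.25%.
Via Fennick → Cobalt → Solent: 9% × 100% × 22% × 6% = 0.1188%.
Via Fennick → Cobalt: 9% × 100% × 45% = 4.05%.
Total: 2.25% + 0.1188% + 4.05% = 6.4188%.
Rounded: 6.42%.

6.42%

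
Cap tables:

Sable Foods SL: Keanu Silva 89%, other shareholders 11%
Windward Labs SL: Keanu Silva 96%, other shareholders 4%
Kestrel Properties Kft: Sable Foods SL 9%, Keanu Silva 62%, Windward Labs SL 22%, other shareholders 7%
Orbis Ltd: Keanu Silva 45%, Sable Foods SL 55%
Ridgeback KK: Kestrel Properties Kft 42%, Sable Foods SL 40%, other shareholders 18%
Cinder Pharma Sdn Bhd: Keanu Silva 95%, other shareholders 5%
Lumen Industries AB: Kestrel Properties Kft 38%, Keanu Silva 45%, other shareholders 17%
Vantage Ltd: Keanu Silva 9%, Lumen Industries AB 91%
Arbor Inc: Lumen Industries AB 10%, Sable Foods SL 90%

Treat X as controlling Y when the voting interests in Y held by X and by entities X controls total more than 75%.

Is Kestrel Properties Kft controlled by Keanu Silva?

Yes

Keanu holds 89% of Sable, so Keanu controls Sable.
Keanu holds 96% of Windward, so Keanu controls Windward.
Sable and Keanu and Windward together hold 9% + 62% + 22% = 93% of Kestrel, so Keanu controls Kestrel.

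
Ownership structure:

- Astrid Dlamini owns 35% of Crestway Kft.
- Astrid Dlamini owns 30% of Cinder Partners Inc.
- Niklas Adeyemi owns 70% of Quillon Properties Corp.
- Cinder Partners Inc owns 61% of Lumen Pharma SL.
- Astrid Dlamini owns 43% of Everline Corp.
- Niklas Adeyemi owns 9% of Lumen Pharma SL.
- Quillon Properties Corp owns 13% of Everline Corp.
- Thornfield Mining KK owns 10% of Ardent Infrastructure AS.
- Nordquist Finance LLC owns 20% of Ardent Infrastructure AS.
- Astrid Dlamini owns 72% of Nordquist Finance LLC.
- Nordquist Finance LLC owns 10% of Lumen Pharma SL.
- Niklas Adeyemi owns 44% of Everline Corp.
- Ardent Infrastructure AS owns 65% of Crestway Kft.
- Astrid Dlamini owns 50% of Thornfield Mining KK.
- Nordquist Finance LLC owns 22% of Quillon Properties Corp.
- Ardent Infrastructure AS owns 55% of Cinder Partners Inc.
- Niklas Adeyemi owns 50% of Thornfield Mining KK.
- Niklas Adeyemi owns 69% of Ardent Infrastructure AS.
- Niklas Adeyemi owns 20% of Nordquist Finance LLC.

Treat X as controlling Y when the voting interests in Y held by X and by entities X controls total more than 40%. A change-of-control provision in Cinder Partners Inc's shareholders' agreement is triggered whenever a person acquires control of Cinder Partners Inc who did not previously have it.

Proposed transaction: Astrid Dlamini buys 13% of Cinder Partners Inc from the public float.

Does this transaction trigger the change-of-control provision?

Yes

The purchase changes only Astrid's holdings, so Astrid is the only person who could newly come to control Cinder.
Astrid holds 50% of Thornfield, so Astrid controls Thornfield.
Astrid holds 72% of Nordquist, so Astrid controls Nordquist.
Astrid holds 43% of Everline, so Astrid controls Everline.
In Cinder, Astrid's side holds only 30%, not > 40%.
So before the transaction, Astrid does not control Cinder.
After the purchase, Astrid's direct stake in Cinder rises to 30% + 13% = 43%.
Astrid holds 43% of Cinder, so Astrid controls Cinder.
Astrid did not control Cinder before and does after, so the clause is triggered.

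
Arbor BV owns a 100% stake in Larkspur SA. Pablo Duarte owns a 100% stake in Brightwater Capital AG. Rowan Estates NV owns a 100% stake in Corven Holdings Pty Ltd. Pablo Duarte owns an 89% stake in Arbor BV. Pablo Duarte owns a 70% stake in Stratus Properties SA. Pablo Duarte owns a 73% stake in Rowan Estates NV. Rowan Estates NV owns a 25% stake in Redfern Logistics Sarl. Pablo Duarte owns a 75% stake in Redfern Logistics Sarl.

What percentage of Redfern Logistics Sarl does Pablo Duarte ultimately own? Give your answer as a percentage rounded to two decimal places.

93.25%

Pablo reaches Redfern along 2 paths.
Direct stake: 75% = 75%.
Via Rowan: 73% × 25% = 18.25%.
Total: 75% + 18.25% = 93.25%.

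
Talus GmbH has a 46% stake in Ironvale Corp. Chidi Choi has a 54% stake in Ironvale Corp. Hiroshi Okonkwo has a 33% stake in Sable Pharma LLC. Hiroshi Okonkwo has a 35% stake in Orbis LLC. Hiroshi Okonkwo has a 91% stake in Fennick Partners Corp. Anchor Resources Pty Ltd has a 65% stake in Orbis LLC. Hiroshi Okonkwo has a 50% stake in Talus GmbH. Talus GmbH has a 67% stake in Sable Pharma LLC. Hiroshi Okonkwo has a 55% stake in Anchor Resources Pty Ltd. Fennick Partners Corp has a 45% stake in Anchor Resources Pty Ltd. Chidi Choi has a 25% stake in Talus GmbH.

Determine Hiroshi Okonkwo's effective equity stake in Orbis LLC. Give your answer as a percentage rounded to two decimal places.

Hiroshi reaches Orbis along 3 paths.
Via Fennick → Anchor: 91% × 45% × 65% = 26.6175%.
Via Anchor: 55% × 65% = 35.75%.
Direct stake: 35% = 35%.
Total: 26.6175% + 35.75% + 35% = 97.3675%.
Rounded: 97.37%.

97.37%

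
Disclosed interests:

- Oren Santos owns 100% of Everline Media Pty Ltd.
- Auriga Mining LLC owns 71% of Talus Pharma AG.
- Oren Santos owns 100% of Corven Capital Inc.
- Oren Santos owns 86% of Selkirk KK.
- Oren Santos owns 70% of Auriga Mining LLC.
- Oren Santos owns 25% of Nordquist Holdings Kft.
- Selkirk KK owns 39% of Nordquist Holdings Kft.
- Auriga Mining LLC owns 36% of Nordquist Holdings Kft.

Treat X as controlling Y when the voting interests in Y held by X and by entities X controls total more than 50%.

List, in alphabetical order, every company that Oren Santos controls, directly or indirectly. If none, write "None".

Auriga Mining LLC, Corven Capital Inc, Everline Media Pty Ltd, Nordquist Holdings Kft, Selkirk KK, Talus Pharma AG

Oren holds 70% of Auriga, so Oren controls Auriga.
Oren holds 100% of Corven, so Oren controls Corven.
Oren holds 86% of Selkirk, so Oren controls Selkirk.
Selkirk and Auriga and Oren together hold 39% + 36% + 25% = 100% of Nordquist, so Oren controls Nordquist.
Auriga holds 71% of Talus, so Oren controls Talus.
Oren holds 100% of Everline, so Oren controls Everline.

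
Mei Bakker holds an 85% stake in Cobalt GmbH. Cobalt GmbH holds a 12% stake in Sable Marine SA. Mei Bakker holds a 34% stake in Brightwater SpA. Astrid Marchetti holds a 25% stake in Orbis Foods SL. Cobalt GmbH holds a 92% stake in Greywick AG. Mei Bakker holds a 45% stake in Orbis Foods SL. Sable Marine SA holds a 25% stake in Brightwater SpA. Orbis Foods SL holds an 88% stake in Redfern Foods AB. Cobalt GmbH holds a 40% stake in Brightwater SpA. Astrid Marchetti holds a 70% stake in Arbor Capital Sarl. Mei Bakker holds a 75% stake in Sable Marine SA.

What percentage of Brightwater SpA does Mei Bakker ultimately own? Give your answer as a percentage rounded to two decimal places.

89.30%

Mei reaches Brightwater along 4 paths.
Via Sable: 75% × 25% = 18.75%.
Via Cobalt → Sable: 85% × 12% × 25% = 2.55%.
Via Cobalt: 85% × 40% = 34%.
Direct stake: 34% = 34%.
Total: 18.75% + 2.55% + 34% + 34% = 89.3%.
Rounded: 89.30%.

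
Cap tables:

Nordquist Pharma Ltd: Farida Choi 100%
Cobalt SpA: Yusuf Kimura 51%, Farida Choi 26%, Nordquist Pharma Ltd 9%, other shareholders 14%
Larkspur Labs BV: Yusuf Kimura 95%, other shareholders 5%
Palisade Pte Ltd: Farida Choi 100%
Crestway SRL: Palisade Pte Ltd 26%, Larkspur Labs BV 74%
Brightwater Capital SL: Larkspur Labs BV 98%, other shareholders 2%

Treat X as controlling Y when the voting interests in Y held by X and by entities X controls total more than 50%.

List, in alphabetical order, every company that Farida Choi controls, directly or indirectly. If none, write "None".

Nordquist Pharma Ltd, Palisade Pte Ltd

Farida holds 100% of Nordquist, so Farida controls Nordquist.
Farida holds 100% of Palisade, so Farida controls Palisade.
No other company's threshold is met.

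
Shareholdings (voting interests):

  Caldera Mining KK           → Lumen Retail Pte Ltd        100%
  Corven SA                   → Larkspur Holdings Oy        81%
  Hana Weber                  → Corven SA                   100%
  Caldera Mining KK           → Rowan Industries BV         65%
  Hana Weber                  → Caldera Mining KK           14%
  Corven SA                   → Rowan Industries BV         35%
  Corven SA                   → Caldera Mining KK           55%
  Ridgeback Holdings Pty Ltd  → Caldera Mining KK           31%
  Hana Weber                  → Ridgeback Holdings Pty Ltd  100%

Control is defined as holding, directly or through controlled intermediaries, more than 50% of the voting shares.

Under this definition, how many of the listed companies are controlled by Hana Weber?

Hana holds 100% of Corven, so Hana controls Corven.
Hana holds 100% of Ridgeback, so Hana controls Ridgeback.
Corven and Hana and Ridgeback together hold 55% + 14% + 31% = 100% of Caldera, so Hana controls Caldera.
Caldera holds 100% of Lumen, so Hana controls Lumen.
Caldera and Corven together hold 65% + 35% = 100% of Rowan, so Hana controls Rowan.
Corven holds 81% of Larkspur, so Hana controls Larkspur.
Hana controls 6 companies.

6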